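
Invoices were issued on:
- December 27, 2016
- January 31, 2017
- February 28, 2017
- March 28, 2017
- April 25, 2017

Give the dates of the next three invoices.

All Tuesdays; the gaps (35, 28, 28, 28) vary with month length.
This is the last Tuesday of each month.
May 2017 ends with Tuesday May 30, 2017.
Last Tuesday of June 2017: June 27, 2017.
Last Tuesday of July 2017: July 25, 2017.

May 30, 2017; June 27, 2017; July 25, 2017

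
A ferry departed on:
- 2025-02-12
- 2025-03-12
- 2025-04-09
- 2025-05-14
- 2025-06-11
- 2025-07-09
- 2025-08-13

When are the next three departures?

These are Wednesdays at 28- or 35-day spacing (28, 28, 35, 28, 28, 35).
The pattern: 2nd Wednesday of the month.
September 2025 — 2nd Wednesday is 2025-09-10.
2nd Wednesday of October 2025: 2025-10-08.
2nd Wednesday of November 2025: 2025-11-12.

2025-09-10, 2025-10-08, 2025-11-12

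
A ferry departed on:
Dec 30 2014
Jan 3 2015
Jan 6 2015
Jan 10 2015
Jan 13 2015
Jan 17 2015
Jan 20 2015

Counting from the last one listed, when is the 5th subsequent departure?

Every event lands on a Tuesday or Saturday (gaps cycle 4, 3, 4, 3, 4, 3).
So the schedule is: every Tuesday and Saturday.
Next Saturday: Jan 24 2015.
Next Tuesday: Jan 27 2015.
Next Saturday: Jan 31 2015.
The following Tuesday is Feb 3 2015.
The following Saturday is Feb 7 2015.

Feb 7 2015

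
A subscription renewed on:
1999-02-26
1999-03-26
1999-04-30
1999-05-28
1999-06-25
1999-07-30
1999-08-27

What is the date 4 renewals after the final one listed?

1999-12-31

These are Fridays with 28, 35, 28, 28, 35, 28-day gaps.
Each is the final Friday of its month — 1999-04-30 is past the 28th, so '4th Friday' doesn't fit.
September 1999 ends with Friday 1999-09-24.
Last Friday of October 1999: 1999-10-29.
Last Friday of November 1999: 1999-11-26.
December 1999 ends with Friday 1999-12-31.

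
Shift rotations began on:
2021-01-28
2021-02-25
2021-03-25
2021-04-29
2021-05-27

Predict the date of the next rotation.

These are Thursdays with 28, 28, 35, 28-day gaps.
Each is the final Thursday of its month — 2021-04-29 is past the 28th, so '4th Thursday' doesn't fit.
Last Thursday of June 2021: 2021-06-24.

2021-06-24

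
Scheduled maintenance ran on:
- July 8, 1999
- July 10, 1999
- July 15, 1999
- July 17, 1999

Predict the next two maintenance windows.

Every event lands on a Thursday or Saturday (gaps cycle 2, 5, 2).
So the schedule is: every Thursday and Saturday.
The following Thursday is July 22, 1999.
The following Saturday is July 24, 1999.

July 22, 1999; July 24, 1999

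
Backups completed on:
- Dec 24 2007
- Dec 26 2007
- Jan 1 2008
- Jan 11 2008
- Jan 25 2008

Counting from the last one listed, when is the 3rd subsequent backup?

Gaps: 2, 6, 10, 14 days — each gap is 4 larger than the previous one.
Next gap: 18 days. Jan 25 2008 + 18 days = Feb 12 2008.
Next gap: 22 days. Feb 12 2008 + 22 days = Mar 5 2008.
Next gap: 26 days. Mar 5 2008 + 26 days = Mar 31 2008.

Mar 31 2008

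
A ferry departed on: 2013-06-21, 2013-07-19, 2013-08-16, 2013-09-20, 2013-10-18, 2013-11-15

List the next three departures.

2013-12-20, 2014-01-17, 2014-02-21

These are Fridays at 28- or 35-day spacing (28, 28, 35, 28, 28).
The pattern: 3rd Friday of the month.
3rd Friday of December 2013: 2013-12-20.
January 2014 — 3rd Friday is 2014-01-17.
February 2014 — 3rd Friday is 2014-02-21.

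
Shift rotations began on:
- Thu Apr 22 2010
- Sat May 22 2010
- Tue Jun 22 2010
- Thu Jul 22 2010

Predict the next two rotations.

Sun Aug 22 2010, Wed Sep 22 2010

The day-of-month is always 22 (30, 31, 30 days between events).
So this recurs on the 22nd of each month.
August 2010: Sun Aug 22 2010.
Next: September 2010 → Wed Sep 22 2010.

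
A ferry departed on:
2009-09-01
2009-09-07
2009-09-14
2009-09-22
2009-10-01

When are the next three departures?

The spacing grows by 1 each time: 6, 7, 8, 9 days.
Next gap: 10 days. 2009-10-01 + 10 days = 2009-10-11.
Next gap: 11 days. 2009-10-11 + 11 days = 2009-10-22.
Next gap: 12 days. 2009-10-22 + 12 days = 2009-11-03.

2009-10-11, 2009-10-22, 2009-11-03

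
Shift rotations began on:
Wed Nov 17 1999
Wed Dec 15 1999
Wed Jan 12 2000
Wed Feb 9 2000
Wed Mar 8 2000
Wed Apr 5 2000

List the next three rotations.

Every event comes 28 days after the last (28, 28, 28, 28, 28).
Wed Apr 5 2000 + 28 days = Wed May 3 2000.
Wed May 3 2000 + 28 days = Wed May 31 2000.
Wed May 31 2000 + 28 days = Wed Jun 28 2000.

Wed May 3 2000, Wed May 31 2000, Wed Jun 28 2000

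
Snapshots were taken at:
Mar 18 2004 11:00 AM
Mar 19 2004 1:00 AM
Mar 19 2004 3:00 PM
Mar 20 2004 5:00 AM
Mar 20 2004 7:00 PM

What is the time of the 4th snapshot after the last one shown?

The interval is a steady 14 hours (14, 14, 14, 14).
Mar 20 2004 7:00 PM + 14 h = Mar 21 2004 9:00 AM.
Mar 21 2004 9:00 AM + 14 h = Mar 21 2004 11:00 PM.
Mar 21 2004 11:00 PM + 14 h = Mar 22 2004 1:00 PM.
Mar 22 2004 1:00 PM + 14 h = Mar 23 2004 3:00 AM.

Mar 23 2004 3:00 AM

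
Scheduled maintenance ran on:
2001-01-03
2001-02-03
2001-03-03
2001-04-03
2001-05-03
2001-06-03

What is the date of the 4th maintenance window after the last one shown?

2001-10-03

Each date is the 3rd; the gaps (31, 28, 31, 30, 31) track the month lengths.
The rule is the 3rd of each month.
July 2001: 2001-07-03.
August 2001: 2001-08-03.
Next: September 2001 → 2001-09-03.
October 2001: 2001-10-03.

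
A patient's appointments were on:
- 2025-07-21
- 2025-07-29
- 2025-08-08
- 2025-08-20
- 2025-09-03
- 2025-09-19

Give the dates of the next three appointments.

Gaps: 8, 10, 12, 14, 16 days — each gap is 2 larger than the previous one.
Next gap: 18 days. 2025-09-19 + 18 days = 2025-10-07.
Next gap: 20 days. 2025-10-07 + 20 days = 2025-10-27.
Next gap: 22 days. 2025-10-27 + 22 days = 2025-11-18.

2025-10-07, 2025-10-27, 2025-11-18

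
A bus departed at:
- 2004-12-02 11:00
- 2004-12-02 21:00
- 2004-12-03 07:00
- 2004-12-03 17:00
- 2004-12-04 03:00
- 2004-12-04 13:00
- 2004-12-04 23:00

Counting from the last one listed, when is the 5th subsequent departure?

Spacing: 10, 10, 10, 10, 10, 10 h — constant 10 h.
2004-12-04 23:00 + 10 h = 2004-12-05 09:00.
2004-12-05 09:00 + 10 h = 2004-12-05 19:00.
2004-12-05 19:00 + 10 h = 2004-12-06 05:00.
2004-12-06 05:00 + 10 h = 2004-12-06 15:00.
2004-12-06 15:00 + 10 h = 2004-12-07 01:00.

2004-12-07 01:00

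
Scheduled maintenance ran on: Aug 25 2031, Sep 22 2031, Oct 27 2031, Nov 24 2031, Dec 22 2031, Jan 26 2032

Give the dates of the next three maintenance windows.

These are Mondays at 28- or 35-day spacing (28, 35, 28, 28, 35).
The pattern: 4th Monday of the month.
February 2032 — 4th Monday is Feb 23 2032.
March 2032 — 4th Monday is Mar 22 2032.
4th Monday of April 2032: Apr 26 2032.

Feb 23 2032, Mar 22 2032, Apr 26 2032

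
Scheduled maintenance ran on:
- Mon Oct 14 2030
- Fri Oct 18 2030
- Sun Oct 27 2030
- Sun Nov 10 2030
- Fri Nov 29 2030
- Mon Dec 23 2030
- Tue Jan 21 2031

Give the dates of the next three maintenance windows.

Mon Feb 24 2031, Fri Apr 4 2031, Sun May 18 2031

Intervals are 4, 9, 14, 19, 24, 29 days — an arithmetic progression with common difference 5.
Next gap: 34 days. Tue Jan 21 2031 + 34 days = Mon Feb 24 2031.
Next gap: 39 days. Mon Feb 24 2031 + 39 days = Fri Apr 4 2031.
Next gap: 44 days. Fri Apr 4 2031 + 44 days = Sun May 18 2031.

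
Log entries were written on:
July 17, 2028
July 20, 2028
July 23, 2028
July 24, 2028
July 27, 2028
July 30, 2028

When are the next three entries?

Gaps: 3, 3, 1, 3, 3 days — not constant, but cyclic with period 3.
The events fall on every Monday, Thursday and Sunday.
The following Monday is July 31, 2028.
Next Thursday: August 3, 2028.
Next Sunday: August 6, 2028.

July 31, 2028; August 3, 2028; August 6, 2028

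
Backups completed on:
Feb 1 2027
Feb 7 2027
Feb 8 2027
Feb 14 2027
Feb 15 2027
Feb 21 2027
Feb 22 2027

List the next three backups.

Feb 28 2027, Mar 1 2027, Mar 7 2027

Gaps: 6, 1, 6, 1, 6, 1 days — not constant, but cyclic with period 2.
The events fall on every Monday and Sunday.
The following Sunday is Feb 28 2027.
The following Monday is Mar 1 2027.
The following Sunday is Mar 7 2027.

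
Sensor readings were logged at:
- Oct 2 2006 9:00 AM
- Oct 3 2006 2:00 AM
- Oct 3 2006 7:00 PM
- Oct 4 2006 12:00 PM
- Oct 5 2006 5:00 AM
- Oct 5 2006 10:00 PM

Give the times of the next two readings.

Oct 6 2006 3:00 PM, Oct 7 2006 8:00 AM

Spacing: 17, 17, 17, 17, 17 h — constant 17 h.
Oct 5 2006 10:00 PM + 17 h = Oct 6 2006 3:00 PM.
Oct 6 2006 3:00 PM + 17 h = Oct 7 2006 8:00 AM.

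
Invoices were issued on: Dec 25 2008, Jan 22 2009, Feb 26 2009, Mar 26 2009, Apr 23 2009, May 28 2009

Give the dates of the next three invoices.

Jun 25 2009, Jul 23 2009, Aug 27 2009

Gaps: 28, 35, 28, 28, 35 days — a mix of 28 and 35. Every date is a Thursday.
Each is the 4th Thursday of its month.
June 2009 — 4th Thursday is Jun 25 2009.
July 2009 — 4th Thursday is Jul 23 2009.
4th Thursday of August 2009: Aug 27 2009.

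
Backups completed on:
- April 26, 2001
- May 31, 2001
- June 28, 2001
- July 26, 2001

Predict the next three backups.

August 30, 2001; September 27, 2001; October 25, 2001

Every date is a Thursday; gaps 35, 28, 28 days.
Each is the last Thursday of its month (at least one falls on the 29th or later, ruling out '4th Thursday').
August 2001 ends with Thursday August 30, 2001.
September 2001 ends with Thursday September 27, 2001.
Last Thursday of October 2001: October 25, 2001.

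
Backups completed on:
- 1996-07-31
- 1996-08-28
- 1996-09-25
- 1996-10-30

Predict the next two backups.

1996-11-27, 1996-12-25

Every date is a Wednesday; gaps 28, 28, 35 days.
Each is the last Wednesday of its month (at least one falls on the 29th or later, ruling out '4th Wednesday').
Last Wednesday of November 1996: 1996-11-27.
December 1996 ends with Wednesday 1996-12-25.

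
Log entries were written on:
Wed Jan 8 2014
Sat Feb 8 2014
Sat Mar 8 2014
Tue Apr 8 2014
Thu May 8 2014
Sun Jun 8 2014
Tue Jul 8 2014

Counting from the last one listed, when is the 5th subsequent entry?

The day-of-month is always 8 (31, 28, 31, 30, 31, 30 days between events).
So this recurs on the 8th of each month.
August 2014: Fri Aug 8 2014.
Next: September 2014 → Mon Sep 8 2014.
October 2014: Wed Oct 8 2014.
November 2014: Sat Nov 8 2014.
Next: December 2014 → Mon Dec 8 2014.

Mon Dec 8 2014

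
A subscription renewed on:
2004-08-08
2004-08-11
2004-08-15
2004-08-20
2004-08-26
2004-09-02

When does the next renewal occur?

2004-09-10

Gaps: 3, 4, 5, 6, 7 days — each gap is 1 larger than the previous one.
Next gap: 8 days. 2004-09-02 + 8 days = 2004-09-10.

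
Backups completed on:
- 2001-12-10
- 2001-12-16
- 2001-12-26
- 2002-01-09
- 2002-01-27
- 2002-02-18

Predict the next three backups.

2002-03-16, 2002-04-15, 2002-05-19

Gaps: 6, 10, 14, 18, 22 days — each gap is 4 larger than the previous one.
Next gap: 26 days. 2002-02-18 + 26 days = 2002-03-16.
Next gap: 30 days. 2002-03-16 + 30 days = 2002-04-15.
Next gap: 34 days. 2002-04-15 + 34 days = 2002-05-19.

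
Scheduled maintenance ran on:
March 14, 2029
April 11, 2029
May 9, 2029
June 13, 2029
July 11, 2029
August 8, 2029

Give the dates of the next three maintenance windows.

September 12, 2029; October 10, 2029; November 14, 2029

Gaps: 28, 28, 35, 28, 28 days — a mix of 28 and 35. Every date is a Wednesday.
Each is the 2nd Wednesday of its month.
September 2029 — 2nd Wednesday is September 12, 2029.
2nd Wednesday of October 2029: October 10, 2029.
November 2029 — 2nd Wednesday is November 14, 2029.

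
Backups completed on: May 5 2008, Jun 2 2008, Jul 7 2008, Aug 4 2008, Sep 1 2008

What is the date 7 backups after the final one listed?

These are Mondays at 28- or 35-day spacing (28, 35, 28, 28).
The pattern: 1st Monday of the month.
October 2008 — 1st Monday is Oct 6 2008.
November 2008 — 1st Monday is Nov 3 2008.
December 2008 — 1st Monday is Dec 1 2008.
1st Monday of January 2009: Jan 5 2009.
1st Monday of February 2009: Feb 2 2009.
March 2009 — 1st Monday is Mar 2 2009.
1st Monday of April 2009: Apr 6 2009.

Apr 6 2009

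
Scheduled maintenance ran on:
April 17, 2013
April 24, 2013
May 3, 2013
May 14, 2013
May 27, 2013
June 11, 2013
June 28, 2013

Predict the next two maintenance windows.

July 17, 2013; August 7, 2013

The spacing grows by 2 each time: 7, 9, 11, 13, 15, 17 days.
Next gap: 19 days. June 28, 2013 + 19 days = July 17, 2013.
Next gap: 21 days. July 17, 2013 + 21 days = August 7, 2013.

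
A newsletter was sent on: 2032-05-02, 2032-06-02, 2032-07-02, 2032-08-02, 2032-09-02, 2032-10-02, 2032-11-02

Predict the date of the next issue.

The day-of-month is always 2 (31, 30, 31, 31, 30, 31 days between events).
So this recurs on the 2nd of each month.
December 2032: 2032-12-02.

2032-12-02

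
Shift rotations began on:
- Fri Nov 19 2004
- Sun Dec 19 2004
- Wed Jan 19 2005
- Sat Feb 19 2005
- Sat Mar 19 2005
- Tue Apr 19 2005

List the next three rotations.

Thu May 19 2005, Sun Jun 19 2005, Tue Jul 19 2005

Each date is the 19th; the gaps (30, 31, 31, 28, 31) track the month lengths.
The rule is the 19th of each month.
May 2005: Thu May 19 2005.
June 2005: Sun Jun 19 2005.
Next: July 2005 → Tue Jul 19 2005.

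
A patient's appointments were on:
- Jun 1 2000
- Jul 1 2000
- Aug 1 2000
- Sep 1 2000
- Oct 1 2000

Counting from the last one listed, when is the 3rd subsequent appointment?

Gaps: 30, 31, 31, 30 days — not constant. Every event is on the 1st of the month.
Pattern: the 1st of each month.
November 2000: Nov 1 2000.
December 2000: Dec 1 2000.
January 2001: Jan 1 2001.

Jan 1 2001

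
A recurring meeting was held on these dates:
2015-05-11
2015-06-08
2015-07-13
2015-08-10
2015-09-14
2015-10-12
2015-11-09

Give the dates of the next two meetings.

These are Mondays at 28- or 35-day spacing (28, 35, 28, 35, 28, 28).
The pattern: 2nd Monday of the month.
December 2015 — 2nd Monday is 2015-12-14.
January 2016 — 2nd Monday is 2016-01-11.

2015-12-14, 2016-01-11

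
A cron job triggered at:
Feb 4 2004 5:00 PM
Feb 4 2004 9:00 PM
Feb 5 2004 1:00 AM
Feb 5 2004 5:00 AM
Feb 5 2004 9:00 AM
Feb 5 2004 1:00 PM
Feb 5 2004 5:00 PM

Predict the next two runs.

Feb 5 2004 9:00 PM, Feb 6 2004 1:00 AM

Spacing: 4, 4, 4, 4, 4, 4 h — constant 4 h.
Feb 5 2004 5:00 PM + 4 h = Feb 5 2004 9:00 PM.
Feb 5 2004 9:00 PM + 4 h = Feb 6 2004 1:00 AM.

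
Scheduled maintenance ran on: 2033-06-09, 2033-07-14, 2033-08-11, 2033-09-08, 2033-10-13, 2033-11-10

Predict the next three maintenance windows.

These are Thursdays at 28- or 35-day spacing (35, 28, 28, 35, 28).
The pattern: 2nd Thursday of the month.
December 2033 — 2nd Thursday is 2033-12-08.
2nd Thursday of January 2034: 2034-01-12.
2nd Thursday of February 2034: 2034-02-09.

2033-12-08, 2034-01-12, 2034-02-09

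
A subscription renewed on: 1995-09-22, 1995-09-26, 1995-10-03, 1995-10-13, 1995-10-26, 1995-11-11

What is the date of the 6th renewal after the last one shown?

1996-04-18

The spacing grows by 3 each time: 4, 7, 10, 13, 16 days.
Next gap: 19 days. 1995-11-11 + 19 days = 1995-11-30.
Next gap: 22 days. 1995-11-30 + 22 days = 1995-12-22.
Next gap: 25 days. 1995-12-22 + 25 days = 1996-01-16.
Next gap: 28 days. 1996-01-16 + 28 days = 1996-02-13.
Next gap: 31 days. 1996-02-13 + 31 days = 1996-03-15.
Next gap: 34 days. 1996-03-15 + 34 days = 1996-04-18.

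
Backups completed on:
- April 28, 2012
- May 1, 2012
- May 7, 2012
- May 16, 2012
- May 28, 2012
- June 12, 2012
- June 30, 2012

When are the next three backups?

July 21, 2012; August 14, 2012; September 10, 2012

Gaps: 3, 6, 9, 12, 15, 18 days — each gap is 3 larger than the previous one.
Next gap: 21 days. June 30, 2012 + 21 days = July 21, 2012.
Next gap: 24 days. July 21, 2012 + 24 days = August 14, 2012.
Next gap: 27 days. August 14, 2012 + 27 days = September 10, 2012.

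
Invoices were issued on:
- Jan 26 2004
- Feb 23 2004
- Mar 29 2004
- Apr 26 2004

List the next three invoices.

May 31 2004, Jun 28 2004, Jul 26 2004

Every date is a Monday; gaps 28, 35, 28 days.
Each is the last Monday of its month (at least one falls on the 29th or later, ruling out '4th Monday').
Last Monday of May 2004: May 31 2004.
June 2004 ends with Monday Jun 28 2004.
Last Monday of July 2004: Jul 26 2004.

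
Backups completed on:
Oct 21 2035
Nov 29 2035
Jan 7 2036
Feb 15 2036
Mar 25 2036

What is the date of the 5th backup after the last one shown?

Oct 6 2036

Every event comes 39 days after the last (39, 39, 39, 39).
Mar 25 2036 + 39 days = May 3 2036.
May 3 2036 + 39 days = Jun 11 2036.
Jun 11 2036 + 39 days = Jul 20 2036.
Jul 20 2036 + 39 days = Aug 28 2036.
Aug 28 2036 + 39 days = Oct 6 2036.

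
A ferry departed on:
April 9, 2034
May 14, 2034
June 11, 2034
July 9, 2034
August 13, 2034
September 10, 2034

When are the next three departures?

October 8, 2034; November 12, 2034; December 10, 2034

These are Sundays at 28- or 35-day spacing (35, 28, 28, 35, 28).
The pattern: 2nd Sunday of the month.
October 2034 — 2nd Sunday is October 8, 2034.
2nd Sunday of November 2034: November 12, 2034.
December 2034 — 2nd Sunday is December 10, 2034.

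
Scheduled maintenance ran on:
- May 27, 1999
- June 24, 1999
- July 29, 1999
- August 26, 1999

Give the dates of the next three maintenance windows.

September 30, 1999; October 28, 1999; November 25, 1999

All Thursdays; the gaps (28, 35, 28) vary with month length.
This is the last Thursday of each month.
Last Thursday of September 1999: September 30, 1999.
October 1999 ends with Thursday October 28, 1999.
Last Thursday of November 1999: November 25, 1999.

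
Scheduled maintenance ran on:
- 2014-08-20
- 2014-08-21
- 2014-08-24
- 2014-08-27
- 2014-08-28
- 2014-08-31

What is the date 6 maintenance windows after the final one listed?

2014-09-14

Gaps: 1, 3, 3, 1, 3 days — not constant, but cyclic with period 3.
The events fall on every Wednesday, Thursday and Sunday.
Next Wednesday: 2014-09-03.
Next Thursday: 2014-09-04.
The following Sunday is 2014-09-07.
Next Wednesday: 2014-09-10.
Next Thursday: 2014-09-11.
Next Sunday: 2014-09-14.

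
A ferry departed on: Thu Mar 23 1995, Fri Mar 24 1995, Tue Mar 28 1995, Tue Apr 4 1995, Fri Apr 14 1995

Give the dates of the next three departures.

Thu Apr 27 1995, Sat May 13 1995, Thu Jun 1 1995

The spacing grows by 3 each time: 1, 4, 7, 10 days.
Next gap: 13 days. Fri Apr 14 1995 + 13 days = Thu Apr 27 1995.
Next gap: 16 days. Thu Apr 27 1995 + 16 days = Sat May 13 1995.
Next gap: 19 days. Sat May 13 1995 + 19 days = Thu Jun 1 1995.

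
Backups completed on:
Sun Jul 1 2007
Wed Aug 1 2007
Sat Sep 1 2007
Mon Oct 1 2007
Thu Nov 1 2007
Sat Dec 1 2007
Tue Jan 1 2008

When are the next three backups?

Each date is the 1st; the gaps (31, 31, 30, 31, 30, 31) track the month lengths.
The rule is the 1st of each month.
Next: February 2008 → Fri Feb 1 2008.
March 2008: Sat Mar 1 2008.
Next: April 2008 → Tue Apr 1 2008.

Fri Feb 1 2008, Sat Mar 1 2008, Tue Apr 1 2008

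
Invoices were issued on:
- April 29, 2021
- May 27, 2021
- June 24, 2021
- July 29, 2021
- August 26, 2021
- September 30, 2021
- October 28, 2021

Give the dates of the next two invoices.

November 25, 2021; December 30, 2021

Every date is a Thursday; gaps 28, 28, 35, 28, 35, 28 days.
Each is the last Thursday of its month (at least one falls on the 29th or later, ruling out '4th Thursday').
Last Thursday of November 2021: November 25, 2021.
Last Thursday of December 2021: December 30, 2021.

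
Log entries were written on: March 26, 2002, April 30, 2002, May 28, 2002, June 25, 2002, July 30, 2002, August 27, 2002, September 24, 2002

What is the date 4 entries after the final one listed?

January 28, 2003

Every date is a Tuesday; gaps 35, 28, 28, 35, 28, 28 days.
Each is the last Tuesday of its month (at least one falls on the 29th or later, ruling out '4th Tuesday').
October 2002 ends with Tuesday October 29, 2002.
Last Tuesday of November 2002: November 26, 2002.
Last Tuesday of December 2002: December 31, 2002.
January 2003 ends with Tuesday January 28, 2003.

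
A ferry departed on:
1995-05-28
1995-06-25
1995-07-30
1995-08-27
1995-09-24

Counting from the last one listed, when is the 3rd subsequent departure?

These are Sundays with 28, 35, 28, 28-day gaps.
Each is the final Sunday of its month — 1995-07-30 is past the 28th, so '4th Sunday' doesn't fit.
Last Sunday of October 1995: 1995-10-29.
November 1995 ends with Sunday 1995-11-26.
December 1995 ends with Sunday 1995-12-31.

1995-12-31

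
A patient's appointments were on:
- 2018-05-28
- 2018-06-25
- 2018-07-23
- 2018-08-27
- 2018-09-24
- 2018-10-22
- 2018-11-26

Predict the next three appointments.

2018-12-24, 2019-01-28, 2019-02-25

All dates are Mondays, 28, 28, 35, 28, 28, 35 days apart.
Specifically, the 4th Monday of each month.
4th Monday of December 2018: 2018-12-24.
4th Monday of January 2019: 2019-01-28.
February 2019 — 4th Monday is 2019-02-25.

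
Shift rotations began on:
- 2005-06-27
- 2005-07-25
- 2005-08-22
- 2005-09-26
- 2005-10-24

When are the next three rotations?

2005-11-28, 2005-12-26, 2006-01-23

Gaps: 28, 28, 35, 28 days — a mix of 28 and 35. Every date is a Monday.
Each is the 4th Monday of its month.
4th Monday of November 2005: 2005-11-28.
December 2005 — 4th Monday is 2005-12-26.
January 2006 — 4th Monday is 2006-01-23.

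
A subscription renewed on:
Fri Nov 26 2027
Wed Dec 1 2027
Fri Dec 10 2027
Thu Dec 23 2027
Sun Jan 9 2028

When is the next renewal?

The spacing grows by 4 each time: 5, 9, 13, 17 days.
Next gap: 21 days. Sun Jan 9 2028 + 21 days = Sun Jan 30 2028.

Sun Jan 30 2028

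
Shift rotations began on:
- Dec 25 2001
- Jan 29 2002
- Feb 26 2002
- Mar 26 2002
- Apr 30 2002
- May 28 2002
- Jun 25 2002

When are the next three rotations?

All Tuesdays; the gaps (35, 28, 28, 35, 28, 28) vary with month length.
This is the last Tuesday of each month.
Last Tuesday of July 2002: Jul 30 2002.
Last Tuesday of August 2002: Aug 27 2002.
Last Tuesday of September 2002: Sep 24 2002.

Jul 30 2002, Aug 27 2002, Sep 24 2002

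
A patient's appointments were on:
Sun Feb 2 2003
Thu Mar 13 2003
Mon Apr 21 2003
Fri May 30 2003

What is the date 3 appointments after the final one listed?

The spacing is 39, 39, 39 days — always 39 days.
Fri May 30 2003 + 39 days = Tue Jul 8 2003.
Tue Jul 8 2003 + 39 days = Sat Aug 16 2003.
Sat Aug 16 2003 + 39 days = Wed Sep 24 2003.

Wed Sep 24 2003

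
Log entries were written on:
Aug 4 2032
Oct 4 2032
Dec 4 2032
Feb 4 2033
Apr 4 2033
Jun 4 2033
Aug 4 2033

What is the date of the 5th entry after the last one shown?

Jun 4 2034

Each date is the 4th; the gaps (61, 61, 62, 59, 61, 61) track the month lengths.
The rule is the 4th of every 2 months.
Next: October 2033 → Oct 4 2033.
December 2033: Dec 4 2033.
Next: February 2034 → Feb 4 2034.
Next: April 2034 → Apr 4 2034.
Next: June 2034 → Jun 4 2034.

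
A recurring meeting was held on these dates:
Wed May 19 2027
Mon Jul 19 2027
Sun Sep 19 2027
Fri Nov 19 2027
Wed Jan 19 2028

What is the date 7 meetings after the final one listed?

Mon Mar 19 2029

Each date is the 19th; the gaps (61, 62, 61, 61) track the month lengths.
The rule is the 19th of every 2 months.
Next: March 2028 → Sun Mar 19 2028.
May 2028: Fri May 19 2028.
Next: July 2028 → Wed Jul 19 2028.
September 2028: Tue Sep 19 2028.
Next: November 2028 → Sun Nov 19 2028.
Next: January 2029 → Fri Jan 19 2029.
Next: March 2029 → Mon Mar 19 2029.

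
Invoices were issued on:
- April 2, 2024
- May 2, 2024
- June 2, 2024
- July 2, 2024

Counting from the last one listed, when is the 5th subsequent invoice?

The day-of-month is always 2 (30, 31, 30 days between events).
So this recurs on the 2nd of each month.
August 2024: August 2, 2024.
September 2024: September 2, 2024.
October 2024: October 2, 2024.
Next: November 2024 → November 2, 2024.
Next: December 2024 → December 2, 2024.

December 2, 2024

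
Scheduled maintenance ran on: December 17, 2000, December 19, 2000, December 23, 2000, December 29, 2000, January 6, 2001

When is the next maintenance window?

Intervals are 2, 4, 6, 8 days — an arithmetic progression with common difference 2.
Next gap: 10 days. January 6, 2001 + 10 days = January 16, 2001.

January 16, 2001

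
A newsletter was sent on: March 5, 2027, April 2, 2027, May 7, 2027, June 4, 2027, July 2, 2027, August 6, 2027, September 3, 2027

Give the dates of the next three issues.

October 1, 2027; November 5, 2027; December 3, 2027

Gaps: 28, 35, 28, 28, 35, 28 days — a mix of 28 and 35. Every date is a Friday.
Each is the 1st Friday of its month.
1st Friday of October 2027: October 1, 2027.
November 2027 — 1st Friday is November 5, 2027.
1st Friday of December 2027: December 3, 2027.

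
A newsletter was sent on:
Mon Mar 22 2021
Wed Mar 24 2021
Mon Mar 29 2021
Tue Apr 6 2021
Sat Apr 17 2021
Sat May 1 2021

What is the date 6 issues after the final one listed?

Gaps: 2, 5, 8, 11, 14 days — each gap is 3 larger than the previous one.
Next gap: 17 days. Sat May 1 2021 + 17 days = Tue May 18 2021.
Next gap: 20 days. Tue May 18 2021 + 20 days = Mon Jun 7 2021.
Next gap: 23 days. Mon Jun 7 2021 + 23 days = Wed Jun 30 2021.
Next gap: 26 days. Wed Jun 30 2021 + 26 days = Mon Jul 26 2021.
Next gap: 29 days. Mon Jul 26 2021 + 29 days = Tue Aug 24 2021.
Next gap: 32 days. Tue Aug 24 2021 + 32 days = Sat Sep 25 2021.

Sat Sep 25 2021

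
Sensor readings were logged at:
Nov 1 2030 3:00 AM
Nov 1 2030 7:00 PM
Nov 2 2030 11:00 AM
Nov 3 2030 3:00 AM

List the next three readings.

Spacing: 16, 16, 16 h — constant 16 h.
Nov 3 2030 3:00 AM + 16 h = Nov 3 2030 7:00 PM.
Nov 3 2030 7:00 PM + 16 h = Nov 4 2030 11:00 AM.
Nov 4 2030 11:00 AM + 16 h = Nov 5 2030 3:00 AM.

Nov 3 2030 7:00 PM, Nov 4 2030 11:00 AM, Nov 5 2030 3:00 AM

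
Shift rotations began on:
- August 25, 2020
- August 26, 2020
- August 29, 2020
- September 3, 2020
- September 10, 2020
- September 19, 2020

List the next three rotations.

Intervals are 1, 3, 5, 7, 9 days — an arithmetic progression with common difference 2.
Next gap: 11 days. September 19, 2020 + 11 days = September 30, 2020.
Next gap: 13 days. September 30, 2020 + 13 days = October 13, 2020.
Next gap: 15 days. October 13, 2020 + 15 days = October 28, 2020.

September 30, 2020; October 13, 2020; October 28, 2020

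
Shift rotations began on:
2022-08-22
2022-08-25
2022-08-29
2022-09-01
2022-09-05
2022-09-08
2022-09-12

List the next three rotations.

2022-09-15, 2022-09-19, 2022-09-22

Every event lands on a Monday or Thursday (gaps cycle 3, 4, 3, 4, 3, 4).
So the schedule is: every Monday and Thursday.
The following Thursday is 2022-09-15.
Next Monday: 2022-09-19.
The following Thursday is 2022-09-22.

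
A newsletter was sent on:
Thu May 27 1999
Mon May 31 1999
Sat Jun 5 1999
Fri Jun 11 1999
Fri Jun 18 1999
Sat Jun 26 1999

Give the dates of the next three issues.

Mon Jul 5 1999, Thu Jul 15 1999, Mon Jul 26 1999

Intervals are 4, 5, 6, 7, 8 days — an arithmetic progression with common difference 1.
Next gap: 9 days. Sat Jun 26 1999 + 9 days = Mon Jul 5 1999.
Next gap: 10 days. Mon Jul 5 1999 + 10 days = Thu Jul 15 1999.
Next gap: 11 days. Thu Jul 15 1999 + 11 days = Mon Jul 26 1999.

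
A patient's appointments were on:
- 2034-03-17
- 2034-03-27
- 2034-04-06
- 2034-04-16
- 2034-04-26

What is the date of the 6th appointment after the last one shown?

Every event comes 10 days after the last (10, 10, 10, 10).
2034-04-26 + 10 days = 2034-05-06.
2034-05-06 + 10 days = 2034-05-16.
2034-05-16 + 10 days = 2034-05-26.
2034-05-26 + 10 days = 2034-06-05.
2034-06-05 + 10 days = 2034-06-15.
2034-06-15 + 10 days = 2034-06-25.

2034-06-25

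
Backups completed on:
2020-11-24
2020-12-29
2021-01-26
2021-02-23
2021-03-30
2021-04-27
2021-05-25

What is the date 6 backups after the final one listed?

Every date is a Tuesday; gaps 35, 28, 28, 35, 28, 28 days.
Each is the last Tuesday of its month (at least one falls on the 29th or later, ruling out '4th Tuesday').
June 2021 ends with Tuesday 2021-06-29.
July 2021 ends with Tuesday 2021-07-27.
Last Tuesday of August 2021: 2021-08-31.
Last Tuesday of September 2021: 2021-09-28.
October 2021 ends with Tuesday 2021-10-26.
Last Tuesday of November 2021: 2021-11-30.

2021-11-30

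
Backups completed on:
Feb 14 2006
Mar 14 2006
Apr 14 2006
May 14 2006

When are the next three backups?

Jun 14 2006, Jul 14 2006, Aug 14 2006

The day-of-month is always 14 (28, 31, 30 days between events).
So this recurs on the 14th of each month.
Next: June 2006 → Jun 14 2006.
Next: July 2006 → Jul 14 2006.
August 2006: Aug 14 2006.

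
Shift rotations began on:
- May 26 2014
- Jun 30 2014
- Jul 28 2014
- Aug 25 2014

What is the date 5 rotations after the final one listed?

Jan 26 2015

Every date is a Monday; gaps 35, 28, 28 days.
Each is the last Monday of its month (at least one falls on the 29th or later, ruling out '4th Monday').
September 2014 ends with Monday Sep 29 2014.
October 2014 ends with Monday Oct 27 2014.
Last Monday of November 2014: Nov 24 2014.
December 2014 ends with Monday Dec 29 2014.
Last Monday of January 2015: Jan 26 2015.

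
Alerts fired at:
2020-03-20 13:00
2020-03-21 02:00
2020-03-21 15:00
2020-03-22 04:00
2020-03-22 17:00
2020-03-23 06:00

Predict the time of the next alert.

2020-03-23 19:00

Gaps: 13, 13, 13, 13, 13 hours — each event is 13 hours after the previous one.
2020-03-23 06:00 + 13 h = 2020-03-23 19:00.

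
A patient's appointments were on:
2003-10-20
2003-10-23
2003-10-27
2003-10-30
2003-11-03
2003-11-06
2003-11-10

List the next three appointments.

Every event lands on a Monday or Thursday (gaps cycle 3, 4, 3, 4, 3, 4).
So the schedule is: every Monday and Thursday.
Next Thursday: 2003-11-13.
Next Monday: 2003-11-17.
The following Thursday is 2003-11-20.

2003-11-13, 2003-11-17, 2003-11-20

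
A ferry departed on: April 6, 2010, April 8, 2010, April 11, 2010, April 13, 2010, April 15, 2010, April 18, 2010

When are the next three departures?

The gap pattern 2, 3, 2, 2, 3 repeats every 3 events.
These are the Tuesdays, Thursdays and Sundays of each week.
The following Tuesday is April 20, 2010.
Next Thursday: April 22, 2010.
The following Sunday is April 25, 2010.

April 20, 2010; April 22, 2010; April 25, 2010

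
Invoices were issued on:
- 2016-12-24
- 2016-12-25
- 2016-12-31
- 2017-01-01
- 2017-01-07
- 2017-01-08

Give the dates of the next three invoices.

Gaps: 1, 6, 1, 6, 1 days — not constant, but cyclic with period 2.
The events fall on every Saturday and Sunday.
Next Saturday: 2017-01-14.
The following Sunday is 2017-01-15.
Next Saturday: 2017-01-21.

2017-01-14, 2017-01-15, 2017-01-21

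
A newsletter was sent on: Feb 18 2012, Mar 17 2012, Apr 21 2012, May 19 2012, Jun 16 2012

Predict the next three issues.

Jul 21 2012, Aug 18 2012, Sep 15 2012

These are Saturdays at 28- or 35-day spacing (28, 35, 28, 28).
The pattern: 3rd Saturday of the month.
3rd Saturday of July 2012: Jul 21 2012.
August 2012 — 3rd Saturday is Aug 18 2012.
3rd Saturday of September 2012: Sep 15 2012.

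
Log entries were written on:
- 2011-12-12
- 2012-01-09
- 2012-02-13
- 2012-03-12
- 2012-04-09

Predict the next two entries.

All dates are Mondays, 28, 35, 28, 28 days apart.
Specifically, the 2nd Monday of each month.
May 2012 — 2nd Monday is 2012-05-14.
2nd Monday of June 2012: 2012-06-11.

2012-05-14, 2012-06-11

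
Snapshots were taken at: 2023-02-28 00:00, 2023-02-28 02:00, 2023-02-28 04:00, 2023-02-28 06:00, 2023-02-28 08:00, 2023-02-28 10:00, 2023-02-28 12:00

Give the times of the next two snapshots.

2023-02-28 14:00, 2023-02-28 16:00

Spacing: 2, 2, 2, 2, 2, 2 h — constant 2 h.
2023-02-28 12:00 + 2 h = 2023-02-28 14:00.
2023-02-28 14:00 + 2 h = 2023-02-28 16:00.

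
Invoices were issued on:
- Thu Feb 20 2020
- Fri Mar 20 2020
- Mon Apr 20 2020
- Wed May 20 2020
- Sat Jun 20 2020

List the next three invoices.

The day-of-month is always 20 (29, 31, 30, 31 days between events).
So this recurs on the 20th of each month.
Next: July 2020 → Mon Jul 20 2020.
August 2020: Thu Aug 20 2020.
Next: September 2020 → Sun Sep 20 2020.

Mon Jul 20 2020, Thu Aug 20 2020, Sun Sep 20 2020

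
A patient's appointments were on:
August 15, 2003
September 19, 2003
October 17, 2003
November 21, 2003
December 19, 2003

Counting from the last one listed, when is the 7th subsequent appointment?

July 16, 2004

All dates are Fridays, 35, 28, 35, 28 days apart.
Specifically, the 3rd Friday of each month.
January 2004 — 3rd Friday is January 16, 2004.
3rd Friday of February 2004: February 20, 2004.
3rd Friday of March 2004: March 19, 2004.
April 2004 — 3rd Friday is April 16, 2004.
May 2004 — 3rd Friday is May 21, 2004.
3rd Friday of June 2004: June 18, 2004.
July 2004 — 3rd Friday is July 16, 2004.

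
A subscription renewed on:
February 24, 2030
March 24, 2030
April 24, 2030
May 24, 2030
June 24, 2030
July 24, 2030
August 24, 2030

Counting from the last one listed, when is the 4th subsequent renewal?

December 24, 2030

The day-of-month is always 24 (28, 31, 30, 31, 30, 31 days between events).
So this recurs on the 24th of each month.
Next: September 2030 → September 24, 2030.
Next: October 2030 → October 24, 2030.
November 2030: November 24, 2030.
December 2030: December 24, 2030.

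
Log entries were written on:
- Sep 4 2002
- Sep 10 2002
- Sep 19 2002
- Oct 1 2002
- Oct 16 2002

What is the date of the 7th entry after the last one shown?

Intervals are 6, 9, 12, 15 days — an arithmetic progression with common difference 3.
Next gap: 18 days. Oct 16 2002 + 18 days = Nov 3 2002.
Next gap: 21 days. Nov 3 2002 + 21 days = Nov 24 2002.
Next gap: 24 days. Nov 24 2002 + 24 days = Dec 18 2002.
Next gap: 27 days. Dec 18 2002 + 27 days = Jan 14 2003.
Next gap: 30 days. Jan 14 2003 + 30 days = Feb 13 2003.
Next gap: 33 days. Feb 13 2003 + 33 days = Mar 18 2003.
Next gap: 36 days. Mar 18 2003 + 36 days = Apr 23 2003.

Apr 23 2003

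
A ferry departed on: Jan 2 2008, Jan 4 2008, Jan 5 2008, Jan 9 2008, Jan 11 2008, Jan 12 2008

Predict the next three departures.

Jan 16 2008, Jan 18 2008, Jan 19 2008

The gap pattern 2, 1, 4, 2, 1 repeats every 3 events.
These are the Wednesdays, Fridays and Saturdays of each week.
The following Wednesday is Jan 16 2008.
Next Friday: Jan 18 2008.
Next Saturday: Jan 19 2008.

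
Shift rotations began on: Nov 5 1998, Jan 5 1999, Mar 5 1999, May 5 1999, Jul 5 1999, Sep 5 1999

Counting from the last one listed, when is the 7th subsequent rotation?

Each date is the 5th; the gaps (61, 59, 61, 61, 62) track the month lengths.
The rule is the 5th of every 2 months.
November 1999: Nov 5 1999.
January 2000: Jan 5 2000.
March 2000: Mar 5 2000.
Next: May 2000 → May 5 2000.
July 2000: Jul 5 2000.
Next: September 2000 → Sep 5 2000.
Next: November 2000 → Nov 5 2000.

Nov 5 2000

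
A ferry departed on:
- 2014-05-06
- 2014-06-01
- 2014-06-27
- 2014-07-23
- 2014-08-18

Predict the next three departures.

Gaps between consecutive events: 26, 26, 26, 26 days — a constant 26-day interval.
2014-08-18 + 26 days = 2014-09-13.
2014-09-13 + 26 days = 2014-10-09.
2014-10-09 + 26 days = 2014-11-04.

2014-09-13, 2014-10-09, 2014-11-04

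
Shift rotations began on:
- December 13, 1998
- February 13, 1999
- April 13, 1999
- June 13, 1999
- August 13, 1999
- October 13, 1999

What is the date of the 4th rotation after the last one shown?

June 13, 2000

Each date is the 13th; the gaps (62, 59, 61, 61, 61) track the month lengths.
The rule is the 13th of every 2 months.
Next: December 1999 → December 13, 1999.
February 2000: February 13, 2000.
Next: April 2000 → April 13, 2000.
June 2000: June 13, 2000.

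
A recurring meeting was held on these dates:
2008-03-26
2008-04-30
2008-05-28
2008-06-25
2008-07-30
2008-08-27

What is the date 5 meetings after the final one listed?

Every date is a Wednesday; gaps 35, 28, 28, 35, 28 days.
Each is the last Wednesday of its month (at least one falls on the 29th or later, ruling out '4th Wednesday').
September 2008 ends with Wednesday 2008-09-24.
October 2008 ends with Wednesday 2008-10-29.
November 2008 ends with Wednesday 2008-11-26.
Last Wednesday of December 2008: 2008-12-31.
Last Wednesday of January 2009: 2009-01-28.

2009-01-28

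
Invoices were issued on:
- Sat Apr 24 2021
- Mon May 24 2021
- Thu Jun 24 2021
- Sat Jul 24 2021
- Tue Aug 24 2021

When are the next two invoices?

Fri Sep 24 2021, Sun Oct 24 2021

Gaps: 30, 31, 30, 31 days — not constant. Every event is on the 24th of the month.
Pattern: the 24th of each month.
Next: September 2021 → Fri Sep 24 2021.
Next: October 2021 → Sun Oct 24 2021.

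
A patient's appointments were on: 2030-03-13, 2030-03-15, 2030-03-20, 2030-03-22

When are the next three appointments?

2030-03-27, 2030-03-29, 2030-04-03

Every event lands on a Wednesday or Friday (gaps cycle 2, 5, 2).
So the schedule is: every Wednesday and Friday.
The following Wednesday is 2030-03-27.
Next Friday: 2030-03-29.
The following Wednesday is 2030-04-03.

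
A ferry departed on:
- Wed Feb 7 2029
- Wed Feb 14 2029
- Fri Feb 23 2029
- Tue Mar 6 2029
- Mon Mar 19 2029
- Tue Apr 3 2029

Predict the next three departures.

Gaps: 7, 9, 11, 13, 15 days — each gap is 2 larger than the previous one.
Next gap: 17 days. Tue Apr 3 2029 + 17 days = Fri Apr 20 2029.
Next gap: 19 days. Fri Apr 20 2029 + 19 days = Wed May 9 2029.
Next gap: 21 days. Wed May 9 2029 + 21 days = Wed May 30 2029.

Fri Apr 20 2029, Wed May 9 2029, Wed May 30 2029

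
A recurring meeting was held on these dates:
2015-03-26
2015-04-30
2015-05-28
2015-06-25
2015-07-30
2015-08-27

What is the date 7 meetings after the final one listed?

2016-03-31

All Thursdays; the gaps (35, 28, 28, 35, 28) vary with month length.
This is the last Thursday of each month.
September 2015 ends with Thursday 2015-09-24.
Last Thursday of October 2015: 2015-10-29.
November 2015 ends with Thursday 2015-11-26.
December 2015 ends with Thursday 2015-12-31.
January 2016 ends with Thursday 2016-01-28.
Last Thursday of February 2016: 2016-02-25.
March 2016 ends with Thursday 2016-03-31.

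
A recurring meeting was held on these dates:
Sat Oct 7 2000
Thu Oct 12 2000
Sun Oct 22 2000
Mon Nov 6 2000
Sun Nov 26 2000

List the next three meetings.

Gaps: 5, 10, 15, 20 days — each gap is 5 larger than the previous one.
Next gap: 25 days. Sun Nov 26 2000 + 25 days = Thu Dec 21 2000.
Next gap: 30 days. Thu Dec 21 2000 + 30 days = Sat Jan 20 2001.
Next gap: 35 days. Sat Jan 20 2001 + 35 days = Sat Feb 24 2001.

Thu Dec 21 2000, Sat Jan 20 2001, Sat Feb 24 2001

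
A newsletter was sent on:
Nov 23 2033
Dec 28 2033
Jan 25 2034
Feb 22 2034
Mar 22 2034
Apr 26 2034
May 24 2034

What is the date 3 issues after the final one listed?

Aug 23 2034

Gaps: 35, 28, 28, 28, 35, 28 days — a mix of 28 and 35. Every date is a Wednesday.
Each is the 4th Wednesday of its month.
4th Wednesday of June 2034: Jun 28 2034.
July 2034 — 4th Wednesday is Jul 26 2034.
August 2034 — 4th Wednesday is Aug 23 2034.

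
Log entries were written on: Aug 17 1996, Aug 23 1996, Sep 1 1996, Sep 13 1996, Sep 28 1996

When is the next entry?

Oct 16 1996

Gaps: 6, 9, 12, 15 days — each gap is 3 larger than the previous one.
Next gap: 18 days. Sep 28 1996 + 18 days = Oct 16 1996.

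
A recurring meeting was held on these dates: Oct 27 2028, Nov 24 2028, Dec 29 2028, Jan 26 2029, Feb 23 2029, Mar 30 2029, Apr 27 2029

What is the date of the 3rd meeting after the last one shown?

Jul 27 2029

Every date is a Friday; gaps 28, 35, 28, 28, 35, 28 days.
Each is the last Friday of its month (at least one falls on the 29th or later, ruling out '4th Friday').
May 2029 ends with Friday May 25 2029.
Last Friday of June 2029: Jun 29 2029.
July 2029 ends with Friday Jul 27 2029.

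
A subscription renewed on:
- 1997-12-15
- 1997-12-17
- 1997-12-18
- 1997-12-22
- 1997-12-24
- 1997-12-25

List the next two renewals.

Every event lands on a Monday or Wednesday or Thursday (gaps cycle 2, 1, 4, 2, 1).
So the schedule is: every Monday, Wednesday and Thursday.
Next Monday: 1997-12-29.
The following Wednesday is 1997-12-31.

1997-12-29, 1997-12-31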